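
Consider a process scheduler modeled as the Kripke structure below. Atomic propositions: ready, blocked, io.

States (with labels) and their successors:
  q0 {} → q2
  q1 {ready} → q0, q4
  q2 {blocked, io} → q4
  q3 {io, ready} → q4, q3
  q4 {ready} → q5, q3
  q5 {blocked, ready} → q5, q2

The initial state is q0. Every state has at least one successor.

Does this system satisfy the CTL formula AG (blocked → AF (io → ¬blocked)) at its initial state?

Yes

States satisfying blocked → AF (io → ¬blocked): {q0, q1, q2, q3, q4, q5}.
States satisfying AG (blocked → AF (io → ¬blocked)): {q0, q1, q2, q3, q4, q5}.
Every state reachable from q0 satisfies blocked → AF (io → ¬blocked).
q0 ∈ Sat(AG (blocked → AF (io → ¬blocked))).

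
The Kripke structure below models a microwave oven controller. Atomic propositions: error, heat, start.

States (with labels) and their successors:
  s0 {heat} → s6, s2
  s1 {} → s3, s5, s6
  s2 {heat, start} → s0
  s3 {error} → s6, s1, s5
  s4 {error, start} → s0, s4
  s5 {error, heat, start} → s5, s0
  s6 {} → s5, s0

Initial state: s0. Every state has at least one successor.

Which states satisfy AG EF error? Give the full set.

{s0, s1, s2, s3, s4, s5, s6}

States satisfying EF error: {s0, s1, s2, s3, s4, s5, s6}.
States satisfying AG EF error: {s0, s1, s2, s3, s4, s5, s6}.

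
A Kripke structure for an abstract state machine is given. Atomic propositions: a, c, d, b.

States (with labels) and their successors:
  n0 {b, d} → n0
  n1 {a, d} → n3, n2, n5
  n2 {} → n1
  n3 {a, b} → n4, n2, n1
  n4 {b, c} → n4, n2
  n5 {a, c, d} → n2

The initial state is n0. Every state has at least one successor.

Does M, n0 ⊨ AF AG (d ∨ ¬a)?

States satisfying AG (d ∨ ¬a): {n0}.
States satisfying AF AG (d ∨ ¬a): {n0}.
n0 ∈ Sat(AF AG (d ∨ ¬a)).

Yes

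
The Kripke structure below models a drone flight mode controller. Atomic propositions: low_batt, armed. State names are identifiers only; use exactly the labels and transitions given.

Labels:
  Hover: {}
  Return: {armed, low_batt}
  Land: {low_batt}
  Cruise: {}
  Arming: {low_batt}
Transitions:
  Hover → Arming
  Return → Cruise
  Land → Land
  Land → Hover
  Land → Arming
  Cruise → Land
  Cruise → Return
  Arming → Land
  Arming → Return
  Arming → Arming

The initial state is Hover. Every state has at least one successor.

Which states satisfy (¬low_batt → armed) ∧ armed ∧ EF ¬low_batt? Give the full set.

{Return}

States satisfying ¬low_batt: {Hover, Cruise}.
States satisfying ¬low_batt → armed: {Return, Land, Arming}.
States satisfying (¬low_batt → armed) ∧ armed: {Return}.
States satisfying EF ¬low_batt: {Hover, Return, Land, Cruise, Arming}.
States satisfying (¬low_batt → armed) ∧ armed ∧ EF ¬low_batt: {Return}.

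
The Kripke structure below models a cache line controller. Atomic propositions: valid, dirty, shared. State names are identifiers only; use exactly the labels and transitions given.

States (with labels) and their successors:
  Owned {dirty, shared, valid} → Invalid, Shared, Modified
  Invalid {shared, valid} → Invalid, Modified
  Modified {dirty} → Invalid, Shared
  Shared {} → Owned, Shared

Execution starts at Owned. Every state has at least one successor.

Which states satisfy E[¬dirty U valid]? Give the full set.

{Owned, Invalid, Shared}

States satisfying ¬dirty: {Invalid, Shared}.
States satisfying valid: {Owned, Invalid}.
States satisfying E[¬dirty U valid]: {Owned, Invalid, Shared}.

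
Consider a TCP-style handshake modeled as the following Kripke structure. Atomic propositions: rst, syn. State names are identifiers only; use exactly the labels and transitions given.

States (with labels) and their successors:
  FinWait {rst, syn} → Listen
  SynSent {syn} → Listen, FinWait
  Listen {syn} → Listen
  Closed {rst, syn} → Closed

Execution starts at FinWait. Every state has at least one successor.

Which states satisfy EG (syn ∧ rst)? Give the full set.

{Closed}

States satisfying syn ∧ rst: {FinWait, Closed}.
States satisfying EG (syn ∧ rst): {Closed}.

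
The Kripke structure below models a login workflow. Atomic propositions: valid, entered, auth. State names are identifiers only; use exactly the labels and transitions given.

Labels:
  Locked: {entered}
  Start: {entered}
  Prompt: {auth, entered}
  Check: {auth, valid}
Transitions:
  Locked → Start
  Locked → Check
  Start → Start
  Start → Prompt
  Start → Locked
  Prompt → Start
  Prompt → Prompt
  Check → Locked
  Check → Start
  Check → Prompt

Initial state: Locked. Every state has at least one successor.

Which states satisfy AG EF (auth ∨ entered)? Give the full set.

States satisfying EF (auth ∨ entered): {Locked, Start, Prompt, Check}.
States satisfying AG EF (auth ∨ entered): {Locked, Start, Prompt, Check}.

{Locked, Start, Prompt, Check}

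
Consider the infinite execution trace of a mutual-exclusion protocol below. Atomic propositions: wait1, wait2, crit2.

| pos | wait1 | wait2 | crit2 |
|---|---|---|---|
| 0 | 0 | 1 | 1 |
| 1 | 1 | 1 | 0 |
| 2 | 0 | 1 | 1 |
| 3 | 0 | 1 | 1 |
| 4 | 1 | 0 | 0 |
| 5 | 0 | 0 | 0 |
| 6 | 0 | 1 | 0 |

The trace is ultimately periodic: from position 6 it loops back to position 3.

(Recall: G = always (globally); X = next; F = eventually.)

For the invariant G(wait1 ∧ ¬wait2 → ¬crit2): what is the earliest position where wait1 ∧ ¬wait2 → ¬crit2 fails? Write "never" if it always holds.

never

wait1 ∧ ¬wait2 → ¬crit2 holds at every position 0..6, and those are all the positions the trace ever visits, so the invariant G(wait1 ∧ ¬wait2 → ¬crit2) is never violated.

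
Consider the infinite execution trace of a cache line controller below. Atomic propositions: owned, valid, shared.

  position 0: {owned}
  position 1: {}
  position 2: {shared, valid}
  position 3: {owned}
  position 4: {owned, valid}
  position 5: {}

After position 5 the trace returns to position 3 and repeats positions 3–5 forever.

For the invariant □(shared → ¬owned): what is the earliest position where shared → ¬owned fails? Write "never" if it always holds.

shared → ¬owned holds at every position 0..5, and those are all the positions the trace ever visits, so the invariant □(shared → ¬owned) is never violated.

never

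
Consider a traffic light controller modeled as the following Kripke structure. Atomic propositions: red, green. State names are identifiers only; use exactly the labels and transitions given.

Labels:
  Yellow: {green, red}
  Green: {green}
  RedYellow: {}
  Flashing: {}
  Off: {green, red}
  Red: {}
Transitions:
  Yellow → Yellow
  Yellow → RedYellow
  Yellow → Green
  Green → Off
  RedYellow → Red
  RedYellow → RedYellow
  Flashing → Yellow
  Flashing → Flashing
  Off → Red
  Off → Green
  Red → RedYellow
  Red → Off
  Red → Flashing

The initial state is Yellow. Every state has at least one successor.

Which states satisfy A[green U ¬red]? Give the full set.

States satisfying green: {Yellow, Green, Off}.
States satisfying ¬red: {Green, RedYellow, Flashing, Red}.
States satisfying A[green U ¬red]: {Green, RedYellow, Flashing, Off, Red}.

{Green, RedYellow, Flashing, Off, Red}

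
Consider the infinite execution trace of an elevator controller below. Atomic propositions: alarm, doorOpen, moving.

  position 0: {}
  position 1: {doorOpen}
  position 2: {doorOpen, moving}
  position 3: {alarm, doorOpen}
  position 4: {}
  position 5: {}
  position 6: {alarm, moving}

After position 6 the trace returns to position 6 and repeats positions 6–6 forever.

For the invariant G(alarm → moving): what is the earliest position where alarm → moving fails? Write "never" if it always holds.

Check alarm → moving at each position in order: 0 ✓, 1 ✓, 2 ✓.
At position 3 the labels are {alarm, doorOpen}, so alarm → moving is false there. This is the first violation.

3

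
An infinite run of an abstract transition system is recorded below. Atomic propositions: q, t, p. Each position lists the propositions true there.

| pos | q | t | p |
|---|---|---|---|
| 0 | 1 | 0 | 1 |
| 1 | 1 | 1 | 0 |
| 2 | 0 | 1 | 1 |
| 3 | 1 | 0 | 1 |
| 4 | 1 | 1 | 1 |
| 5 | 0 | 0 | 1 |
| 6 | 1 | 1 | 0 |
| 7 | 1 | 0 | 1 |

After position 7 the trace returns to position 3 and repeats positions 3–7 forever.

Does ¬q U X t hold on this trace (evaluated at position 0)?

Satisfied

Walking from position 0: X t first holds at position 0, and ¬q holds at every earlier position along the way, so ¬q U X t holds.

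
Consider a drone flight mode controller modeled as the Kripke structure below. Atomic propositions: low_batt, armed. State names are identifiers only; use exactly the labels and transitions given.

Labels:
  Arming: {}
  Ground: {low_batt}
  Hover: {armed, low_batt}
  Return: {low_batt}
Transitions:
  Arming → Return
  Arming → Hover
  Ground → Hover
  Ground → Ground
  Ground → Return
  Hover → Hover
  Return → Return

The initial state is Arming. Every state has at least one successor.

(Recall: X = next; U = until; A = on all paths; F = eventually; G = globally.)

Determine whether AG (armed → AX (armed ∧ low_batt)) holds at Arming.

States satisfying armed → AX (armed ∧ low_batt): {Arming, Ground, Hover, Return}.
States satisfying AG (armed → AX (armed ∧ low_batt)): {Arming, Ground, Hover, Return}.
Every state reachable from Arming satisfies armed → AX (armed ∧ low_batt).
Arming ∈ Sat(AG (armed → AX (armed ∧ low_batt))).

Yes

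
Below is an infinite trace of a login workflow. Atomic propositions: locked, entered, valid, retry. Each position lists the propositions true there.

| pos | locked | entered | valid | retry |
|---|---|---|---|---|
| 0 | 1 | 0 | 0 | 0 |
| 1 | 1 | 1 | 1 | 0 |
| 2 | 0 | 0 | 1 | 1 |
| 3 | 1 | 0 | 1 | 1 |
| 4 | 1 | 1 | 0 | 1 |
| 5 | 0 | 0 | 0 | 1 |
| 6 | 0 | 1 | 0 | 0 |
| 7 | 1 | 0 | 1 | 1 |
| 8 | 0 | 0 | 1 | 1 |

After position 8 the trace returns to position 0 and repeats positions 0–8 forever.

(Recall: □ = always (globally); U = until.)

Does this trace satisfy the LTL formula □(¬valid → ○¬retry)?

¬valid → ○¬retry must hold at every position from 0 onward. It fails at position 4, so □(¬valid → ○¬retry) is false.
Positions where ¬valid holds: 0, 4, 5, 6.
Check ○¬retry at each: 0→ok, 4→fails, 5→ok, 6→fails.

No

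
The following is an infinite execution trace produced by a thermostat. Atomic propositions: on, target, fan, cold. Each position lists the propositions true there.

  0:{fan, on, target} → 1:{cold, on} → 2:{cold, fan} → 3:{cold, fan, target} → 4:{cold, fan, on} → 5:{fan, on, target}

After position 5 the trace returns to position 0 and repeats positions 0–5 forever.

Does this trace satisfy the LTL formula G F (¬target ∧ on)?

F (¬target ∧ on) holds at every position 0..5, and those are all positions ever visited, so G F (¬target ∧ on) holds.

Yes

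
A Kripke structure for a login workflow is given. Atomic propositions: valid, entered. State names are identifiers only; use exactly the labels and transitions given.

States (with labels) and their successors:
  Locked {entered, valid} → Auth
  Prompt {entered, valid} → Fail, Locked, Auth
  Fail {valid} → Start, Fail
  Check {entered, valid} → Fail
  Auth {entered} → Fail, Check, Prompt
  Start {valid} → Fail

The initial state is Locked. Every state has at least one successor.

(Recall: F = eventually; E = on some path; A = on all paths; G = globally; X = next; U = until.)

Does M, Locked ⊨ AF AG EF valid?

States satisfying AG EF valid: {Locked, Prompt, Fail, Check, Auth, Start}.
States satisfying AF AG EF valid: {Locked, Prompt, Fail, Check, Auth, Start}.
Locked ∈ Sat(AF AG EF valid).

Satisfied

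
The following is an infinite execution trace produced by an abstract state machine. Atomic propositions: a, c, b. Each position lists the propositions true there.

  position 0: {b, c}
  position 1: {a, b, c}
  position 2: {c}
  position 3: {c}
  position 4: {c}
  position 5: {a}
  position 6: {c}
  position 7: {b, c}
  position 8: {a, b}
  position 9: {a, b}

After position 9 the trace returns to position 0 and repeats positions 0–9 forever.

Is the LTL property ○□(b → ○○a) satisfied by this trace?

The position after 0 is 1; □(b → ○○a) is false there.

Violated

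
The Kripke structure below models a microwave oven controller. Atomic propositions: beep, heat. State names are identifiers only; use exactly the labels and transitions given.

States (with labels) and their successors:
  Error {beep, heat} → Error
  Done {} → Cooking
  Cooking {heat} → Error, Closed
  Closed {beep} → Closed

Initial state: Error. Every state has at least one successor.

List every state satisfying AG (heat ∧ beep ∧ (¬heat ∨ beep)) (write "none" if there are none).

States satisfying heat ∧ beep ∧ (¬heat ∨ beep): {Error}.
States satisfying AG (heat ∧ beep ∧ (¬heat ∨ beep)): {Error}.

{Error}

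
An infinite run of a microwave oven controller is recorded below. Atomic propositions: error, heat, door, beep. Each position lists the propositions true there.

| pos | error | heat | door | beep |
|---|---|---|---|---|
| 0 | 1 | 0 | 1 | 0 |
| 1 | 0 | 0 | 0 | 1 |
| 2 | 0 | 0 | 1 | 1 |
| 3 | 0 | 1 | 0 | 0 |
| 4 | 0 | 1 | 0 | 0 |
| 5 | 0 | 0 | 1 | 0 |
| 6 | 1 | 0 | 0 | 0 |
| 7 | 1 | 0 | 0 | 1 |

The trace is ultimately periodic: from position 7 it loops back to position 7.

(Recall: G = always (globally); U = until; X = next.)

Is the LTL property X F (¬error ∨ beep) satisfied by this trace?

The position after 0 is 1; F (¬error ∨ beep) is true there.

Satisfied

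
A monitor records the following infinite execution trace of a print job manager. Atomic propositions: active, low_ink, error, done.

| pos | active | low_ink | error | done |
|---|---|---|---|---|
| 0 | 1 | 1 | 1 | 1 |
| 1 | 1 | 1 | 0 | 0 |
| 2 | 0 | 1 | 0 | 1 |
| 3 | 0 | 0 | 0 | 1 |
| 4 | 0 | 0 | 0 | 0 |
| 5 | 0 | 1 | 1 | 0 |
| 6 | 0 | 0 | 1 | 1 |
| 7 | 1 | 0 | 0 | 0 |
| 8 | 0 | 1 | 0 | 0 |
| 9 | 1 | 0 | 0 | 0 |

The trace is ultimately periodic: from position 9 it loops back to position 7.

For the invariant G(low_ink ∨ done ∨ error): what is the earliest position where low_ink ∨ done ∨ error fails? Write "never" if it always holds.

4

Check low_ink ∨ done ∨ error at each position in order: 0 ✓, 1 ✓, 2 ✓, 3 ✓.
At position 4 the labels are {}, so low_ink ∨ done ∨ error is false there. This is the first violation.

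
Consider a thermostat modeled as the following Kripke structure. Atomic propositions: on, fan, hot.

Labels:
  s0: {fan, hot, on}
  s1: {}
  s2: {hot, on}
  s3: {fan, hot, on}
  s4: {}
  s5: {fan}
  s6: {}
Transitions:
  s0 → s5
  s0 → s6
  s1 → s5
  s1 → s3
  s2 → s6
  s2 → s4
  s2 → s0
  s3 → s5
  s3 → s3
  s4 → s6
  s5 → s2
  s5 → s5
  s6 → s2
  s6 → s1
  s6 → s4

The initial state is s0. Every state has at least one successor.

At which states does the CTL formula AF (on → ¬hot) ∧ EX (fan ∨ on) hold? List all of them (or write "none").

States satisfying on → ¬hot: {s1, s4, s5, s6}.
States satisfying AF (on → ¬hot): {s0, s1, s2, s4, s5, s6}.
States satisfying fan ∨ on: {s0, s2, s3, s5}.
States satisfying EX (fan ∨ on): {s0, s1, s2, s3, s5, s6}.
States satisfying AF (on → ¬hot) ∧ EX (fan ∨ on): {s0, s1, s2, s5, s6}.

{s0, s1, s2, s5, s6}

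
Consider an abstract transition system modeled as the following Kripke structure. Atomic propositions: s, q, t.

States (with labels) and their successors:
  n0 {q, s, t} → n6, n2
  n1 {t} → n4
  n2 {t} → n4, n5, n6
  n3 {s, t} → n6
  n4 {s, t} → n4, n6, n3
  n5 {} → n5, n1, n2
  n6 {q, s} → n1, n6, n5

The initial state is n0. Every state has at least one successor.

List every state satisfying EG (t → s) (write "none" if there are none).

{n0, n3, n4, n5, n6}

States satisfying t → s: {n0, n3, n4, n5, n6}.
States satisfying EG (t → s): {n0, n3, n4, n5, n6}.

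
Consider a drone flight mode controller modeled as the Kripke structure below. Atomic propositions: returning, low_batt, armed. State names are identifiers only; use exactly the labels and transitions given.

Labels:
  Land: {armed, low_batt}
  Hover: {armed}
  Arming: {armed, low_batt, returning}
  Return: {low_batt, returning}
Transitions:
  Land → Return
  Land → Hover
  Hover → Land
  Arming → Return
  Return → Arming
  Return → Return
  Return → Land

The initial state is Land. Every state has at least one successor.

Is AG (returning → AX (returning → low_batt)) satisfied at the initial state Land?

States satisfying returning → AX (returning → low_batt): {Land, Hover, Arming, Return}.
States satisfying AG (returning → AX (returning → low_batt)): {Land, Hover, Arming, Return}.
Every state reachable from Land satisfies returning → AX (returning → low_batt).
Land ∈ Sat(AG (returning → AX (returning → low_batt))).

Holds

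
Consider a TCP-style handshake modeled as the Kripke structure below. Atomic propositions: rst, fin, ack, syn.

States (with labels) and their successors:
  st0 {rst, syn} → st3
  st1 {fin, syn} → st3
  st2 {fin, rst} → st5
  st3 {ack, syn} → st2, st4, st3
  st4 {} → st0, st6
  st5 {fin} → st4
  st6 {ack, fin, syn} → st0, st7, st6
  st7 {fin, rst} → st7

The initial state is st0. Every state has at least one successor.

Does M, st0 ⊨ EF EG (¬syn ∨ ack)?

Satisfied

States satisfying EG (¬syn ∨ ack): {st2, st3, st4, st5, st6, st7}.
States satisfying EF EG (¬syn ∨ ack): {st0, st1, st2, st3, st4, st5, st6, st7}.
Some path from st0 reaches a state where EG (¬syn ∨ ack) holds.
st0 ∈ Sat(EF EG (¬syn ∨ ack)).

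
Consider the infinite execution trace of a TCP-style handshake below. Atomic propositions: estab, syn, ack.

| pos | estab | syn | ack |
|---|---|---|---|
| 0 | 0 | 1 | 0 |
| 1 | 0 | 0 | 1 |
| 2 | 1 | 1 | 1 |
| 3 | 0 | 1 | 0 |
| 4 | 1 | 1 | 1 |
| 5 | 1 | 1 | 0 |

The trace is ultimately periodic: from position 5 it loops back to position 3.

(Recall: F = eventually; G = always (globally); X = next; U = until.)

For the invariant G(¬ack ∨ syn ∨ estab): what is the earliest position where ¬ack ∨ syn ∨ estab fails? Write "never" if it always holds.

1

Check ¬ack ∨ syn ∨ estab at each position in order: 0 ✓.
At position 1 the labels are {ack}, so ¬ack ∨ syn ∨ estab is false there. This is the first violation.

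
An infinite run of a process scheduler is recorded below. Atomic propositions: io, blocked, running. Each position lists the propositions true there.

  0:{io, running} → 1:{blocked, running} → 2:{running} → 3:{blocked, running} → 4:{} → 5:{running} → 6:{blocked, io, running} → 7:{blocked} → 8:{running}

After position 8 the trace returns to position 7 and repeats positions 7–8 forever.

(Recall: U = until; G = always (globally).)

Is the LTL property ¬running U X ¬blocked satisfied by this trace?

Violated

Walking from position 0: at position 0, X ¬blocked has not yet held and ¬running fails, so ¬running U X ¬blocked is false.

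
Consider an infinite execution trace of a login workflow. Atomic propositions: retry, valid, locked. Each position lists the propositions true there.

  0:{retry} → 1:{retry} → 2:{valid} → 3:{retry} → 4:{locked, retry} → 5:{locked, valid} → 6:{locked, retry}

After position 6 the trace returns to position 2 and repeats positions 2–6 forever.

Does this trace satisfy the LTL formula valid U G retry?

Walking from position 0: at position 0, G retry has not yet held and valid fails, so valid U G retry is false.

Violated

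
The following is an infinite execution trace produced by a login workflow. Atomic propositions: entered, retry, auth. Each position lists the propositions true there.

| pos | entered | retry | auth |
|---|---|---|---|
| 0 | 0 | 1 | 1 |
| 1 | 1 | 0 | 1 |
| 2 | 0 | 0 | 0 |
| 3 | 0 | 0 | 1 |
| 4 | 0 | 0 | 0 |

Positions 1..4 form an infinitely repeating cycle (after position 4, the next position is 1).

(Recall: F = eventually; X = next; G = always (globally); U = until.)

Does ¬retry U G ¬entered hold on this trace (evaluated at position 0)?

Violated

Walking from position 0: at position 0, G ¬entered has not yet held and ¬retry fails, so ¬retry U G ¬entered is false.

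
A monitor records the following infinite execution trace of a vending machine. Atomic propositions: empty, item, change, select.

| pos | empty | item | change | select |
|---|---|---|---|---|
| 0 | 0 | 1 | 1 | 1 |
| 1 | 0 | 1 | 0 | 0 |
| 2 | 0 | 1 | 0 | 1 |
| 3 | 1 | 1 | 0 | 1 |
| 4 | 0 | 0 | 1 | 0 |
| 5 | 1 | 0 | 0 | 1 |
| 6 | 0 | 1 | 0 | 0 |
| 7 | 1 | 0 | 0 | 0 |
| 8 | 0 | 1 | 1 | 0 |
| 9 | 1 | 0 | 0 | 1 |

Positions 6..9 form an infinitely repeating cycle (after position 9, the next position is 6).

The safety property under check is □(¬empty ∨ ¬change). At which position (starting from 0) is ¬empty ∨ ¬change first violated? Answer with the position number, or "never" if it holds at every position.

¬empty ∨ ¬change holds at every position 0..9, and those are all the positions the trace ever visits, so the invariant □(¬empty ∨ ¬change) is never violated.

never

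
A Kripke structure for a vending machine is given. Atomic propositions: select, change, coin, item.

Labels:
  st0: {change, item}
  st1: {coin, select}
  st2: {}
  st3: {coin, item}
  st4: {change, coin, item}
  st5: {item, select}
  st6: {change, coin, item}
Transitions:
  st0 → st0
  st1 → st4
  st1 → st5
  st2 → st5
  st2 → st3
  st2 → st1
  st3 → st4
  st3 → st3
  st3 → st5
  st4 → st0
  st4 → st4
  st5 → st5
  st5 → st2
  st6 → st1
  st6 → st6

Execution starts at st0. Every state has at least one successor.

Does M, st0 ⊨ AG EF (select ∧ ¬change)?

States satisfying EF (select ∧ ¬change): {st1, st2, st3, st5, st6}.
States satisfying AG EF (select ∧ ¬change): ∅.
st0 is reachable from st0 and violates EF (select ∧ ¬change), so AG fails at st0.
st0 ∉ Sat(AG EF (select ∧ ¬change)).

Does not hold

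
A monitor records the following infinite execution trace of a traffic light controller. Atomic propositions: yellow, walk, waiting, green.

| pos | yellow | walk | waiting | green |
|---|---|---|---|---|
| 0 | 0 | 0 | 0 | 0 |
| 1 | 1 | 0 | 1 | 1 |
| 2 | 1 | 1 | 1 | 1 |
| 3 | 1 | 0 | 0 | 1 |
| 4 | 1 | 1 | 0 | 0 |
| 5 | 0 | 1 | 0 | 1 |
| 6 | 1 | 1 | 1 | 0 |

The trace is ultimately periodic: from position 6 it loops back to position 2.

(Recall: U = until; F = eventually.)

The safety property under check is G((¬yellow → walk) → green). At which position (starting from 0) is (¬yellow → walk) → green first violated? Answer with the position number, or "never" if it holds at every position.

Check (¬yellow → walk) → green at each position in order: 0 ✓, 1 ✓, 2 ✓, 3 ✓.
At position 4 the labels are {walk, yellow}, so (¬yellow → walk) → green is false there. This is the first violation.

4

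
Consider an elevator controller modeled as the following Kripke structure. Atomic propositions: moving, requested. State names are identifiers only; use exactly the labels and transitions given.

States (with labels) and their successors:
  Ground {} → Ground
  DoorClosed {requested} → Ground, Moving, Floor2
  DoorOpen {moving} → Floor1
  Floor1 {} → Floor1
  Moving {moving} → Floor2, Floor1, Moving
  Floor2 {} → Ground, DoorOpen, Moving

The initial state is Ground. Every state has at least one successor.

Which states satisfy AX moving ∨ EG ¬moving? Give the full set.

{Ground, DoorClosed, Floor1, Floor2}

States satisfying moving: {DoorOpen, Moving}.
States satisfying AX moving: ∅.
States satisfying ¬moving: {Ground, DoorClosed, Floor1, Floor2}.
States satisfying EG ¬moving: {Ground, DoorClosed, Floor1, Floor2}.
States satisfying AX moving ∨ EG ¬moving: {Ground, DoorClosed, Floor1, Floor2}.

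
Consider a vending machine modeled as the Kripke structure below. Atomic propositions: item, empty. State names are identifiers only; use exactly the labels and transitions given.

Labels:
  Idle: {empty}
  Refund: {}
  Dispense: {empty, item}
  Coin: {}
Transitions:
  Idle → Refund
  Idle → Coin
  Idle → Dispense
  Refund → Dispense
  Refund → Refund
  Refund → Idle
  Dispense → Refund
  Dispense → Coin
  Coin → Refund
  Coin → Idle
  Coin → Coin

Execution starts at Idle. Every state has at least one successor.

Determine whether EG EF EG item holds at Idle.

States satisfying EF EG item: ∅.
States satisfying EG EF EG item: ∅.
No suitable path/successor from Idle witnesses the formula.
Idle ∉ Sat(EG EF EG item).

Does not hold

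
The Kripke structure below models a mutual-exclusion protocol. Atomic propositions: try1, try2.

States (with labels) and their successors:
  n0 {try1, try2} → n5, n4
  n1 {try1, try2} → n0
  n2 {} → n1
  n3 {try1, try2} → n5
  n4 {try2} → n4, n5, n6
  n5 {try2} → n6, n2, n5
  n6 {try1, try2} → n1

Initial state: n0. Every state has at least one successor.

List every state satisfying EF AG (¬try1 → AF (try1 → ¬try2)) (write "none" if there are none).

{n0, n1, n2, n3, n4, n5, n6}

States satisfying AG (¬try1 → AF (try1 → ¬try2)): {n0, n1, n2, n3, n4, n5, n6}.
States satisfying EF AG (¬try1 → AF (try1 → ¬try2)): {n0, n1, n2, n3, n4, n5, n6}.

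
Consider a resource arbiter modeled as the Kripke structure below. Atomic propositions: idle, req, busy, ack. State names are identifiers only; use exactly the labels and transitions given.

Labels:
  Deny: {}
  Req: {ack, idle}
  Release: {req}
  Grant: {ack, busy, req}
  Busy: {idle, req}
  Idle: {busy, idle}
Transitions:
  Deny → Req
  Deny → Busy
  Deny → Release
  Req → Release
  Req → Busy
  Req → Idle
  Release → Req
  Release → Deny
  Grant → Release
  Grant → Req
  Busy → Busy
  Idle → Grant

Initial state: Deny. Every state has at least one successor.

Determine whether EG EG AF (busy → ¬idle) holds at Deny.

Satisfied

States satisfying EG AF (busy → ¬idle): {Deny, Req, Release, Grant, Busy, Idle}.
States satisfying EG EG AF (busy → ¬idle): {Deny, Req, Release, Grant, Busy, Idle}.
Deny ∈ Sat(EG EG AF (busy → ¬idle)).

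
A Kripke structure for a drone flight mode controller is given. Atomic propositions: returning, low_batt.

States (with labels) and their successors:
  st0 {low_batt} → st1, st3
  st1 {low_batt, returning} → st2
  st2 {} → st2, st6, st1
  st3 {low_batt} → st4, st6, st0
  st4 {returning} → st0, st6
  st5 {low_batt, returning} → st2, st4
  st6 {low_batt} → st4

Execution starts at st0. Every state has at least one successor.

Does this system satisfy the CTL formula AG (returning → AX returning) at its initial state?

States satisfying returning → AX returning: {st0, st2, st3, st6}.
States satisfying AG (returning → AX returning): ∅.
st1 is reachable from st0 and violates returning → AX returning, so AG fails at st0.
st0 ∉ Sat(AG (returning → AX returning)).

Violated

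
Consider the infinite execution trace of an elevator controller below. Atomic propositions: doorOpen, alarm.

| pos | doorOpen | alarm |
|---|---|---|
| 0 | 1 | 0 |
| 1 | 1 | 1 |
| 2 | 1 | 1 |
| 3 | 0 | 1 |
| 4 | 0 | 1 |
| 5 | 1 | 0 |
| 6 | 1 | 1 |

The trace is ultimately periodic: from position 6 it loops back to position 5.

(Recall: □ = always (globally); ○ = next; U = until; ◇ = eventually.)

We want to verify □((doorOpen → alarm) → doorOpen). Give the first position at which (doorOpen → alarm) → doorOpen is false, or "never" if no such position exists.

Check (doorOpen → alarm) → doorOpen at each position in order: 0 ✓, 1 ✓, 2 ✓.
At position 3 the labels are {alarm}, so (doorOpen → alarm) → doorOpen is false there. This is the first violation.

3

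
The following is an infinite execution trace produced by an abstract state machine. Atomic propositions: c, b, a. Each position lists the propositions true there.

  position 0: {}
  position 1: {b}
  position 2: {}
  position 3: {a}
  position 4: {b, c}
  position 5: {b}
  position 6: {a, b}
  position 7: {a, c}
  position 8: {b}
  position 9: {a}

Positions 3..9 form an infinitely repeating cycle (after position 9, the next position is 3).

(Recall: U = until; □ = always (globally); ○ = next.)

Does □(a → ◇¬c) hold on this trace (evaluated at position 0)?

a → ◇¬c holds at every position 0..9, and those are all positions ever visited, so □(a → ◇¬c) holds.
Positions where a holds: 3, 6, 7, 9.
Check ◇¬c at each: 3→ok, 6→ok, 7→ok, 9→ok.

Yes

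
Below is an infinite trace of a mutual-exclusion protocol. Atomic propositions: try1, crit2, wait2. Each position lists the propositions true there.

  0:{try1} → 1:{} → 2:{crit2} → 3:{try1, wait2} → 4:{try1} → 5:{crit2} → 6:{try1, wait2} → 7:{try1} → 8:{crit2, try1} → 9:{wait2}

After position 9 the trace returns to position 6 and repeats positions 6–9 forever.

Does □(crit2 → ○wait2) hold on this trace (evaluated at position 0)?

Satisfied

crit2 → ○wait2 holds at every position 0..9, and those are all positions ever visited, so □(crit2 → ○wait2) holds.
Positions where crit2 holds: 2, 5, 8.
Check ○wait2 at each: 2→ok, 5→ok, 8→ok.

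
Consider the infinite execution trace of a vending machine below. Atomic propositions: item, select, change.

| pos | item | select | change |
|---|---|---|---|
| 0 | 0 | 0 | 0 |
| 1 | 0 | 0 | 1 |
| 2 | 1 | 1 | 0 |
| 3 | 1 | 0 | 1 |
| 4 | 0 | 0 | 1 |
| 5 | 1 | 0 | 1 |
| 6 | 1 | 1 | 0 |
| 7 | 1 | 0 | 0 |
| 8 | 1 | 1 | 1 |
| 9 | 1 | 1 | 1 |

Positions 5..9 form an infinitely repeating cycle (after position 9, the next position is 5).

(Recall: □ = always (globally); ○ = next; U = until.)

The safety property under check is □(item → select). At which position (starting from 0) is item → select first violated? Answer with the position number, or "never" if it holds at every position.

3

Check item → select at each position in order: 0 ✓, 1 ✓, 2 ✓.
At position 3 the labels are {change, item}, so item → select is false there. This is the first violation.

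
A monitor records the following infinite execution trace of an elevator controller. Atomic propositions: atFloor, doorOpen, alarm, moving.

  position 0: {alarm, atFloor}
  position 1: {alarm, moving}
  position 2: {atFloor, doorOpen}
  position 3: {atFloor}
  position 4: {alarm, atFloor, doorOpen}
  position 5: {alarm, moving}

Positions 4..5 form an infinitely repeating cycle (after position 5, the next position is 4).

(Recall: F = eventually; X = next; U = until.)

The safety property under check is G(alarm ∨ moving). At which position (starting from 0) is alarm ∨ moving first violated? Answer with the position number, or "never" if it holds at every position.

Check alarm ∨ moving at each position in order: 0 ✓, 1 ✓.
At position 2 the labels are {atFloor, doorOpen}, so alarm ∨ moving is false there. This is the first violation.

2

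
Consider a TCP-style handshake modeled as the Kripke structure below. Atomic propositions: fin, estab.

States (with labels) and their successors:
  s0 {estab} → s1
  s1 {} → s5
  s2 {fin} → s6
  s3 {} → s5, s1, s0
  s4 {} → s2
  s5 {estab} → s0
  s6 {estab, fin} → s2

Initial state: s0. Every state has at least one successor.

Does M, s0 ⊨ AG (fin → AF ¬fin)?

Satisfied

States satisfying fin → AF ¬fin: {s0, s1, s3, s4, s5}.
States satisfying AG (fin → AF ¬fin): {s0, s1, s3, s5}.
Every state reachable from s0 satisfies fin → AF ¬fin.
s0 ∈ Sat(AG (fin → AF ¬fin)).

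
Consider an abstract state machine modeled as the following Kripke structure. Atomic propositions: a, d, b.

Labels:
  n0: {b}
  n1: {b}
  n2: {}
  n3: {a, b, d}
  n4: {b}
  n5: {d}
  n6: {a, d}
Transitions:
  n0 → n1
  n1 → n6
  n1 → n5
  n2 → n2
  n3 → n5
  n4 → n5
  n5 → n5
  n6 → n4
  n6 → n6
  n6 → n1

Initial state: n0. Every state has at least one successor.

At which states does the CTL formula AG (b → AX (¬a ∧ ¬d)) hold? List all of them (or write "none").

States satisfying b → AX (¬a ∧ ¬d): {n0, n2, n5, n6}.
States satisfying AG (b → AX (¬a ∧ ¬d)): {n2, n5}.

{n2, n5}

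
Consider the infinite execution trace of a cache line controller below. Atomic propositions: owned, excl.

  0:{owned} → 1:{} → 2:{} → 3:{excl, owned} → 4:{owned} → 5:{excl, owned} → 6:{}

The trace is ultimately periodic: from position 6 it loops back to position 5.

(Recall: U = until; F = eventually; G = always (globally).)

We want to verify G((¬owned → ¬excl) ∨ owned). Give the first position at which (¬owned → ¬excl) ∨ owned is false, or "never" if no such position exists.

(¬owned → ¬excl) ∨ owned holds at every position 0..6, and those are all the positions the trace ever visits, so the invariant G((¬owned → ¬excl) ∨ owned) is never violated.

never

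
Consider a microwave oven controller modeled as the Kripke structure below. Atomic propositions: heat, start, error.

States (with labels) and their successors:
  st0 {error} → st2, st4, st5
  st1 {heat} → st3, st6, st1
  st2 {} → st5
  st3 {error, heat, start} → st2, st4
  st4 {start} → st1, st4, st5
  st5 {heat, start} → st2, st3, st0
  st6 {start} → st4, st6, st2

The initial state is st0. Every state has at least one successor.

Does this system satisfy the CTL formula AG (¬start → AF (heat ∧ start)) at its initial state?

States satisfying ¬start → AF (heat ∧ start): {st2, st3, st4, st5, st6}.
States satisfying AG (¬start → AF (heat ∧ start)): ∅.
st0 is reachable from st0 and violates ¬start → AF (heat ∧ start), so AG fails at st0.
st0 ∉ Sat(AG (¬start → AF (heat ∧ start))).

Does not hold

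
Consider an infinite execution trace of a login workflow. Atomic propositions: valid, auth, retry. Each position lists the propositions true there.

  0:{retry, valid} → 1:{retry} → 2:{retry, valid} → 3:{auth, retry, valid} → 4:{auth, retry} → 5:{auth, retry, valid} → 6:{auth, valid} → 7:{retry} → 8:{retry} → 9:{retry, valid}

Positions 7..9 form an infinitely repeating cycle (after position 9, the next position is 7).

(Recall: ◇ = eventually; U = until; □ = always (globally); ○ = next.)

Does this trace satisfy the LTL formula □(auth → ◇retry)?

Holds

auth → ◇retry holds at every position 0..9, and those are all positions ever visited, so □(auth → ◇retry) holds.
Positions where auth holds: 3, 4, 5, 6.
Check ◇retry at each: 3→ok, 4→ok, 5→ok, 6→ok.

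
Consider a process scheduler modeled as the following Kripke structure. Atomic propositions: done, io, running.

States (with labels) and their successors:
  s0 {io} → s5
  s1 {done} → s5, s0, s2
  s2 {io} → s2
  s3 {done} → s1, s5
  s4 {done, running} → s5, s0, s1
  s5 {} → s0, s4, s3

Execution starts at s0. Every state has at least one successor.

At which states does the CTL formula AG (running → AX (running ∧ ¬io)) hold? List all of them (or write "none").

{s2}

States satisfying running → AX (running ∧ ¬io): {s0, s1, s2, s3, s5}.
States satisfying AG (running → AX (running ∧ ¬io)): {s2}.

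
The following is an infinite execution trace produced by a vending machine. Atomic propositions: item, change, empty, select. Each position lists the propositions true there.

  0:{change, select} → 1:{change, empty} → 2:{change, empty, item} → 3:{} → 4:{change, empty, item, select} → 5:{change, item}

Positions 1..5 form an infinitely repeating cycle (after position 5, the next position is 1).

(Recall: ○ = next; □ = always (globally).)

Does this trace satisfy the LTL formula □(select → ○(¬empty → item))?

select → ○(¬empty → item) holds at every position 0..5, and those are all positions ever visited, so □(select → ○(¬empty → item)) holds.
Positions where select holds: 0, 4.
Check ○(¬empty → item) at each: 0→ok, 4→ok.

Holds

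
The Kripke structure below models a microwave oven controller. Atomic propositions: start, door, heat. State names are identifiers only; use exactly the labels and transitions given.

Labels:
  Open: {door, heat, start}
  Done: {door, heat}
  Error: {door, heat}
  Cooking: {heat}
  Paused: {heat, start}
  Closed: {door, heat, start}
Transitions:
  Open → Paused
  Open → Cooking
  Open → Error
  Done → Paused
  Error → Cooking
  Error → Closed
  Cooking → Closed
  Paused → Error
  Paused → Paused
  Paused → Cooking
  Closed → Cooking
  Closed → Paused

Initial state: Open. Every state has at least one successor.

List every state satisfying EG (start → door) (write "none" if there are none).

{Open, Error, Cooking, Closed}

States satisfying start → door: {Open, Done, Error, Cooking, Closed}.
States satisfying EG (start → door): {Open, Error, Cooking, Closed}.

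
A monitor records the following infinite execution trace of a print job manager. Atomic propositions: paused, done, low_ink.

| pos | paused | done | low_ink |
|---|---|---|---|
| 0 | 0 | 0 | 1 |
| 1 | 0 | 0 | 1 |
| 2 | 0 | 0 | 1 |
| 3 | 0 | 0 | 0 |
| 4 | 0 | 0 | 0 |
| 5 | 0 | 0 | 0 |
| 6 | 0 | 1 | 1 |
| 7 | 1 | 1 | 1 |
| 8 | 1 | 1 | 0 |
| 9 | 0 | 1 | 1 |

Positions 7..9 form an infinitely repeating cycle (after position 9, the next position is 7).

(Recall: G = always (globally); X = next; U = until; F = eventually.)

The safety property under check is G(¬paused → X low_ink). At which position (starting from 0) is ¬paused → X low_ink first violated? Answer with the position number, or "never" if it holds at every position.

2

Check ¬paused → X low_ink at each position in order: 0 ✓, 1 ✓.
At position 2 the labels are {low_ink} and the next position 3 has {}, so ¬paused → X low_ink is false there. This is the first violation.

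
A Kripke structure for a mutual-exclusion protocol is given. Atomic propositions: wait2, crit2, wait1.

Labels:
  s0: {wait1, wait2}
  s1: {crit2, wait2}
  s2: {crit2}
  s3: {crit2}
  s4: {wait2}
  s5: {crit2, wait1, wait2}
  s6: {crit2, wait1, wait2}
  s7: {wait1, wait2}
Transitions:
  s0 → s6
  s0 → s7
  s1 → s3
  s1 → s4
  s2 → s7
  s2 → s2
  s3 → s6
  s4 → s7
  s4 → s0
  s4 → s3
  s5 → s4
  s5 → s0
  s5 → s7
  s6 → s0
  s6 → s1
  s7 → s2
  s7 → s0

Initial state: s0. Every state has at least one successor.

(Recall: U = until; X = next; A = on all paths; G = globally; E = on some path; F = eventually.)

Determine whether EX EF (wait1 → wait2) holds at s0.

States satisfying EF (wait1 → wait2): {s0, s1, s2, s3, s4, s5, s6, s7}.
States satisfying EX EF (wait1 → wait2): {s0, s1, s2, s3, s4, s5, s6, s7}.
s0 ∈ Sat(EX EF (wait1 → wait2)).

Satisfied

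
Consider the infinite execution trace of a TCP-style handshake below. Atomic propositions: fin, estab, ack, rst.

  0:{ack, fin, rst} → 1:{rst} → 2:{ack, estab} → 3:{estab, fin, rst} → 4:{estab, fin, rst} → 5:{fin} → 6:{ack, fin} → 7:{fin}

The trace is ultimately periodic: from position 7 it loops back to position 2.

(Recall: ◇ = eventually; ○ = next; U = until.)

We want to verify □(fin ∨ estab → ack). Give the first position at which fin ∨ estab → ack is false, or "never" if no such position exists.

Check fin ∨ estab → ack at each position in order: 0 ✓, 1 ✓, 2 ✓.
At position 3 the labels are {estab, fin, rst}, so fin ∨ estab → ack is false there. This is the first violation.

3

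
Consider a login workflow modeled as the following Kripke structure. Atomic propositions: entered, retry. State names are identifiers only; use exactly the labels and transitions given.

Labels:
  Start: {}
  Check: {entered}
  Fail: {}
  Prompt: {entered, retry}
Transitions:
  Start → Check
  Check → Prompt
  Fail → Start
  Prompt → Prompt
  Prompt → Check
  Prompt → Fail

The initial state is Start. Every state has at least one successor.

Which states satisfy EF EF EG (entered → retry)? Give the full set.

{Start, Check, Fail, Prompt}

States satisfying EF EG (entered → retry): {Start, Check, Fail, Prompt}.
States satisfying EF EF EG (entered → retry): {Start, Check, Fail, Prompt}.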